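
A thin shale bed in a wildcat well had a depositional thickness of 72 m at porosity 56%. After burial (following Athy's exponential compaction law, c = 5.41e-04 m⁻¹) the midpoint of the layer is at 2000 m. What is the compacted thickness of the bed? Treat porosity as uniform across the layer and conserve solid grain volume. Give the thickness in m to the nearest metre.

39 m

Working in km (1 km = 1000 m; c in km⁻¹ = c in m⁻¹ × 1000):
Porosity at 2 km: φ = 0.56·exp(−0.541×2) = 0.1898
Solid-volume conservation: h(1−φ) = h₀(1−φ₀) ⇒ h = h₀·(1−φ₀)/(1−φ)
h = 0.072 × (1 − 0.56)/(1 − 0.1898) = 0.072 × 0.5431 = 0.0391 km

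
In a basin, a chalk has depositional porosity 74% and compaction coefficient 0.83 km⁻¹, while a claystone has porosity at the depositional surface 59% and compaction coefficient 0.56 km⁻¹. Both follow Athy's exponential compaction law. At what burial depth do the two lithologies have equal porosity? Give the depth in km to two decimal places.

0.84 km

Set n₀ₐ e^(−kₐz) = n₀ᵦ e^(−kᵦz) ⇒ ln(n₀ₐ/n₀ᵦ) = (kₐ − kᵦ)·z
z = ln(0.74/0.59) / (0.83 − 0.56) = 0.2265 / 0.27 = 0.839 km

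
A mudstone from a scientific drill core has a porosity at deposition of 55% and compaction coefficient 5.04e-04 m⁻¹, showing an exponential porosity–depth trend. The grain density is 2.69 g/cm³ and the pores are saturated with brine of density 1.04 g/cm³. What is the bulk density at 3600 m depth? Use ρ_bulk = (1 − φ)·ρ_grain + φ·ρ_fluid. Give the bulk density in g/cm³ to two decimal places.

Working in km (1 km = 1000 m; k in km⁻¹ = k in m⁻¹ × 1000):
Porosity at depth: φ = 0.55·exp(−0.504×3.6) = 0.55×0.1629 = 0.0896
Bulk density: ρ_b = (1−φ)ρ_g + φ·ρ_f = 0.9104×2.69 + 0.0896×1.04
       = 2.449 + 0.093 = 2.542 g/cm³

2.54 g/cm³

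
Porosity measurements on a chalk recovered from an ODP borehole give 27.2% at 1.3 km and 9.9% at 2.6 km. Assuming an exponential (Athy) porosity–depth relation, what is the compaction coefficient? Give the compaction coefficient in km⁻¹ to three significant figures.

Athy: phi(z) = phi₀ e^(−cz) ⇒ phi₁/phi₂ = e^{c(z₂−z₁)} ⇒ c = ln(phi₁/phi₂)/(z₂−z₁)
c = ln(0.272/0.099) / (2.6 − 1.3) = ln(2.747) / 1.3 = 1.0107 / 1.3 = 0.7774 km⁻¹

0.777 km⁻¹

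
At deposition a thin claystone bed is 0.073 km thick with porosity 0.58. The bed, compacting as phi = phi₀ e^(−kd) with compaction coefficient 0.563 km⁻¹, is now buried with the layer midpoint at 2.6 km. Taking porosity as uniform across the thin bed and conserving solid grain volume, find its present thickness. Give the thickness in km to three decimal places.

0.035 km

Porosity at 2.6 km: phi = 0.58·exp(−0.563×2.6) = 0.1342
Solid-volume conservation: h(1−phi) = h₀(1−phi₀) ⇒ h = h₀·(1−phi₀)/(1−phi)
h = 0.073 × (1 − 0.58)/(1 − 0.1342) = 0.073 × 0.4851 = 0.0354 km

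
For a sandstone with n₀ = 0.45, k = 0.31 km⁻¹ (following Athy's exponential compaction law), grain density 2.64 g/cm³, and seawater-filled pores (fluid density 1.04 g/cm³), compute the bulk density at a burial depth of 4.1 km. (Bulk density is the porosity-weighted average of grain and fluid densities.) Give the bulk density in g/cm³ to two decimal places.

Porosity at depth: n = 0.45·exp(−0.31×4.1) = 0.45×0.2806 = 0.1262
Bulk density: ρ_b = (1−n)ρ_g + n·ρ_f = 0.8738×2.64 + 0.1262×1.04
       = 2.307 + 0.131 = 2.438 g/cm³

2.44 g/cm³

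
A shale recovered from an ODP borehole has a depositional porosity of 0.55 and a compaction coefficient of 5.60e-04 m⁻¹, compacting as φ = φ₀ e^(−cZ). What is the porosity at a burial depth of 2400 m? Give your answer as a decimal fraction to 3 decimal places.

Working in km (1 km = 1000 m; c in km⁻¹ = c in m⁻¹ × 1000):
φ = φ₀·exp(−c·Z) = 0.55 × exp(−0.56 × 2.4) = 0.55 × exp(−1.344)
  = 0.55 × 0.2608 = 0.1434

0.143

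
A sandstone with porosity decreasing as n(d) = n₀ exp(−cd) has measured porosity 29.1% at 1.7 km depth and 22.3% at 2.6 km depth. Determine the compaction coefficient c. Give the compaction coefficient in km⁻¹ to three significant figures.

Athy: n(d) = n₀ e^(−cd) ⇒ n₁/n₂ = e^{c(d₂−d₁)} ⇒ c = ln(n₁/n₂)/(d₂−d₁)
c = ln(0.291/0.223) / (2.6 − 1.7) = ln(1.305) / 0.9 = 0.2662 / 0.9 = 0.2957 km⁻¹

0.296 km⁻¹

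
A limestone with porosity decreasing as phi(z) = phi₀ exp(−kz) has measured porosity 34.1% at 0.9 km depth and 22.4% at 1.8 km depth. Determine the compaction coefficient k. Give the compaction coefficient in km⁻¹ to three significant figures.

Athy: phi(z) = phi₀ e^(−kz) ⇒ phi₁/phi₂ = e^{k(z₂−z₁)} ⇒ k = ln(phi₁/phi₂)/(z₂−z₁)
k = ln(0.341/0.224) / (1.8 − 0.9) = ln(1.522) / 0.9 = 0.4202 / 0.9 = 0.4669 km⁻¹

0.467 km⁻¹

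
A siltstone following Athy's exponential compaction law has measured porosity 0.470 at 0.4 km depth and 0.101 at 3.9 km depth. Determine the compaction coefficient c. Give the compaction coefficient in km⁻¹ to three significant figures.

0.439 km⁻¹

Athy: φ(z) = φ₀ e^(−cz) ⇒ φ₁/φ₂ = e^{c(z₂−z₁)} ⇒ c = ln(φ₁/φ₂)/(z₂−z₁)
c = ln(0.47/0.101) / (3.9 − 0.4) = ln(4.653) / 3.5 = 1.5376 / 3.5 = 0.4393 km⁻¹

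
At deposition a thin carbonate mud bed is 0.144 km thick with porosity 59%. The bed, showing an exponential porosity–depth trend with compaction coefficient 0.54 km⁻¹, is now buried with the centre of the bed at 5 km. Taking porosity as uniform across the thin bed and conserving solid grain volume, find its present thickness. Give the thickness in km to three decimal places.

Porosity at 5 km: phi = 0.59·exp(−0.54×5) = 0.0397
Solid-volume conservation: h(1−phi) = h₀(1−phi₀) ⇒ h = h₀·(1−phi₀)/(1−phi)
h = 0.144 × (1 − 0.59)/(1 − 0.0397) = 0.144 × 0.4269 = 0.0615 km

0.061 km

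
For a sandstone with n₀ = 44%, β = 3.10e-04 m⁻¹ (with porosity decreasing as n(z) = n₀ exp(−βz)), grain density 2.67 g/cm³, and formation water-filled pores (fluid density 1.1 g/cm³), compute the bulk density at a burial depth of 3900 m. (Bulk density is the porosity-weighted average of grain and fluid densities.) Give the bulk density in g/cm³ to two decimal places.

2.46 g/cm³

Working in km (1 km = 1000 m; β in km⁻¹ = β in m⁻¹ × 1000):
Porosity at depth: n = 0.44·exp(−0.31×3.9) = 0.44×0.2985 = 0.1313
Bulk density: ρ_b = (1−n)ρ_g + n·ρ_f = 0.8687×2.67 + 0.1313×1.1
       = 2.319 + 0.144 = 2.464 g/cm³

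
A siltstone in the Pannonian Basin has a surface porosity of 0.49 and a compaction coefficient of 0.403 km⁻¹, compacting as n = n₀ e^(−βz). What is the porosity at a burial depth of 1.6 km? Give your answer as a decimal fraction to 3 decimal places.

0.257

n = n₀·exp(−β·z) = 0.49 × exp(−0.403 × 1.6) = 0.49 × exp(−0.6448)
  = 0.49 × 0.5248 = 0.2571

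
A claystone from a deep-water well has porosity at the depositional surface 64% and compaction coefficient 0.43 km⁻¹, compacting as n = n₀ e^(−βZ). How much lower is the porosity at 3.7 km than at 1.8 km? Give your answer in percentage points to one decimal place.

16.5 percentage points

n(1.8) = 0.64·e^(−0.43×1.8) = 0.2951
n(3.7) = 0.64·e^(−0.43×3.7) = 0.1304
Δn = 0.2951 − 0.1304 = 0.1648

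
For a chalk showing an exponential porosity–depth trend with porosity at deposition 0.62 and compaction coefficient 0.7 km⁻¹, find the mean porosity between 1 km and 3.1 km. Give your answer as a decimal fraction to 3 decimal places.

⟨n⟩ = (1/(z₂−z₁)) ∫ n₀ e^(−βz) dz = n₀·(e^(−β·z₁) − e^(−β·z₂)) / (β·(z₂−z₁))
e^(−0.7×1) = 0.4966; e^(−0.7×3.1) = 0.1142
⟨n⟩ = 0.62 × (0.4966 − 0.1142) / (0.7 × 2.1) = 0.62 × 0.2601 = 0.1613

0.161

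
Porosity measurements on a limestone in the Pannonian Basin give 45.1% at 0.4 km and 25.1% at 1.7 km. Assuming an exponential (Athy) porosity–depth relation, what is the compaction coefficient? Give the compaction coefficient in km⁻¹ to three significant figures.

Athy: n(d) = n₀ e^(−kd) ⇒ n₁/n₂ = e^{k(d₂−d₁)} ⇒ k = ln(n₁/n₂)/(d₂−d₁)
k = ln(0.451/0.251) / (1.7 − 0.4) = ln(1.797) / 1.3 = 0.5860 / 1.3 = 0.4508 km⁻¹

0.451 km⁻¹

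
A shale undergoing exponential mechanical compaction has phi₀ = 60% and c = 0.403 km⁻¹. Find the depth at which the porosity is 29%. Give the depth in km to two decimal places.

1.80 km

Invert Athy's law: Z = ln(phi₀/phi) / c
Z = ln(0.6/0.29) / 0.403 = ln(2.069) / 0.403 = 0.7270 / 0.403 = 1.804 km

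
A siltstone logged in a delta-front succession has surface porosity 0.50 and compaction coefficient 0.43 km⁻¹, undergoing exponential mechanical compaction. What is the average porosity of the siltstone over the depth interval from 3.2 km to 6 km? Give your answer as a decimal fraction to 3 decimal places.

⟨n⟩ = (1/(z₂−z₁)) ∫ n₀ e^(−βz) dz = n₀·(e^(−β·z₁) − e^(−β·z₂)) / (β·(z₂−z₁))
e^(−0.43×3.2) = 0.2526; e^(−0.43×6) = 0.0758
⟨n⟩ = 0.5 × (0.2526 − 0.0758) / (0.43 × 2.8) = 0.5 × 0.1469 = 0.0734

0.073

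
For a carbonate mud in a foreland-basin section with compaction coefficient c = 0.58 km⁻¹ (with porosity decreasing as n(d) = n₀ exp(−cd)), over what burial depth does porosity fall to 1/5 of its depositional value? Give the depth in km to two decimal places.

2.77 km

n/n₀ = 1/5 ⇒ exp(−c·d) = 1/5 ⇒ d = ln(5) / c
d = 1.6094 / 0.58 = 2.775 km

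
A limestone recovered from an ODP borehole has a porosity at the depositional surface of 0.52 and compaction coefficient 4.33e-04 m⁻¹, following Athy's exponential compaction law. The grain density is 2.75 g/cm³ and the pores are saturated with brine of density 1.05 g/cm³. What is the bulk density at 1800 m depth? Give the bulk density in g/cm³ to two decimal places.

Working in km (1 km = 1000 m; k in km⁻¹ = k in m⁻¹ × 1000):
Porosity at depth: φ = 0.52·exp(−0.433×1.8) = 0.52×0.4587 = 0.2385
Bulk density: ρ_b = (1−φ)ρ_g + φ·ρ_f = 0.7615×2.75 + 0.2385×1.05
       = 2.094 + 0.250 = 2.345 g/cm³

2.34 g/cm³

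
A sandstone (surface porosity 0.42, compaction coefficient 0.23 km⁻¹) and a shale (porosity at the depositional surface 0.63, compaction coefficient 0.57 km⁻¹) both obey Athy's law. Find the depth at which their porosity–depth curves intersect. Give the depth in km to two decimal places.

1.19 km

Set n₀ₐ e^(−βₐz) = n₀ᵦ e^(−βᵦz) ⇒ ln(n₀ₐ/n₀ᵦ) = (βₐ − βᵦ)·z
z = ln(0.42/0.63) / (0.23 − 0.57) = -0.4055 / -0.34 = 1.193 km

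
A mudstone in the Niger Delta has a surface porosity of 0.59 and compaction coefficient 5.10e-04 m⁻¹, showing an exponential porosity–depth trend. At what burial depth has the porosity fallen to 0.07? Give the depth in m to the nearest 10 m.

4180 m

Working in km (1 km = 1000 m; β in km⁻¹ = β in m⁻¹ × 1000):
Invert Athy's law: z = ln(φ₀/φ) / β
z = ln(0.59/0.07) / 0.51 = ln(8.429) / 0.51 = 2.1316 / 0.51 = 4.180 km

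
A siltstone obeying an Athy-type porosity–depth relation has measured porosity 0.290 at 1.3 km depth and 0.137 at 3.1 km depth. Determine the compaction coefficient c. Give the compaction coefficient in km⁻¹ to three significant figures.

0.417 km⁻¹

Athy: phi(d) = phi₀ e^(−cd) ⇒ phi₁/phi₂ = e^{c(d₂−d₁)} ⇒ c = ln(phi₁/phi₂)/(d₂−d₁)
c = ln(0.29/0.137) / (3.1 − 1.3) = ln(2.117) / 1.8 = 0.7499 / 1.8 = 0.4166 km⁻¹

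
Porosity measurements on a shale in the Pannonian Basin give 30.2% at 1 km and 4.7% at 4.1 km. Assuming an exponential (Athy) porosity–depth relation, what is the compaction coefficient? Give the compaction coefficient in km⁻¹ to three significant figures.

0.600 km⁻¹

Athy: phi(z) = phi₀ e^(−βz) ⇒ phi₁/phi₂ = e^{β(z₂−z₁)} ⇒ β = ln(phi₁/phi₂)/(z₂−z₁)
β = ln(0.302/0.047) / (4.1 − 1) = ln(6.426) / 3.1 = 1.8603 / 3.1 = 0.6001 km⁻¹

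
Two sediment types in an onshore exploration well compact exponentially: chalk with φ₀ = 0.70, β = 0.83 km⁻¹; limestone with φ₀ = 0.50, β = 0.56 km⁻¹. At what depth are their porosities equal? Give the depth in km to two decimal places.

Set φ₀ₐ e^(−βₐd) = φ₀ᵦ e^(−βᵦd) ⇒ ln(φ₀ₐ/φ₀ᵦ) = (βₐ − βᵦ)·d
d = ln(0.7/0.5) / (0.83 − 0.56) = 0.3365 / 0.27 = 1.246 km

1.25 km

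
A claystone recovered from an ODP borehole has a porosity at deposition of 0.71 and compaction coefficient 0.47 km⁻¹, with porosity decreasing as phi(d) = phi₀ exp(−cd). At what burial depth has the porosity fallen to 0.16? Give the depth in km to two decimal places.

Invert Athy's law: d = ln(phi₀/phi) / c
d = ln(0.71/0.16) / 0.47 = ln(4.438) / 0.47 = 1.4901 / 0.47 = 3.170 km

3.17 km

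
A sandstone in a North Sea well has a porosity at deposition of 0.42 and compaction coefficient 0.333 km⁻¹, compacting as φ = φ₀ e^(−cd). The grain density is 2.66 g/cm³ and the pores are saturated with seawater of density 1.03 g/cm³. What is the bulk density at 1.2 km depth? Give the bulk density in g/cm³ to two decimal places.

Porosity at depth: φ = 0.42·exp(−0.333×1.2) = 0.42×0.6706 = 0.2816
Bulk density: ρ_b = (1−φ)ρ_g + φ·ρ_f = 0.7184×2.66 + 0.2816×1.03
       = 1.911 + 0.290 = 2.201 g/cm³

2.20 g/cm³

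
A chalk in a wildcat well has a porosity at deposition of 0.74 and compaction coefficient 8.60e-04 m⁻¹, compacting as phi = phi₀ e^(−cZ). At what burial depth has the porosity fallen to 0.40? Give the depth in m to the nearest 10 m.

Working in km (1 km = 1000 m; c in km⁻¹ = c in m⁻¹ × 1000):
Invert Athy's law: Z = ln(phi₀/phi) / c
Z = ln(0.74/0.4) / 0.86 = ln(1.85) / 0.86 = 0.6152 / 0.86 = 0.715 km

720 m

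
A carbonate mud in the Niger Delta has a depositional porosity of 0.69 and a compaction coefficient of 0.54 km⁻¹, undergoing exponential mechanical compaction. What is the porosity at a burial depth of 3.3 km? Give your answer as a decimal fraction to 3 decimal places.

φ = φ₀·exp(−k·z) = 0.69 × exp(−0.54 × 3.3) = 0.69 × exp(−1.782)
  = 0.69 × 0.1683 = 0.1161

0.116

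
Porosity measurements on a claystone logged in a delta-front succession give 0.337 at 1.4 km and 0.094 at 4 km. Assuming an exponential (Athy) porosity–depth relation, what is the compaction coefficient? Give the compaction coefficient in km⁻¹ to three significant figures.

0.491 km⁻¹

Athy: n(d) = n₀ e^(−cd) ⇒ n₁/n₂ = e^{c(d₂−d₁)} ⇒ c = ln(n₁/n₂)/(d₂−d₁)
c = ln(0.337/0.094) / (4 − 1.4) = ln(3.585) / 2.6 = 1.2768 / 2.6 = 0.4911 km⁻¹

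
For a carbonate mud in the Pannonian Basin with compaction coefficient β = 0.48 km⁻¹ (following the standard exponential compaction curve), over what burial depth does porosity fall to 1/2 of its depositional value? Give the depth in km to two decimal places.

1.44 km

φ/φ₀ = 1/2 ⇒ exp(−β·z) = 1/2 ⇒ z = ln(2) / β
z = 0.6931 / 0.48 = 1.444 km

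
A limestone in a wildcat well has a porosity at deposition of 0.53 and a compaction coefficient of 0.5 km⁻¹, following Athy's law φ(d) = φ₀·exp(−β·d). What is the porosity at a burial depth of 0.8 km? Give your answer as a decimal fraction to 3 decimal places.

0.355

φ = φ₀·exp(−β·d) = 0.53 × exp(−0.5 × 0.8) = 0.53 × exp(−0.4)
  = 0.53 × 0.6703 = 0.3553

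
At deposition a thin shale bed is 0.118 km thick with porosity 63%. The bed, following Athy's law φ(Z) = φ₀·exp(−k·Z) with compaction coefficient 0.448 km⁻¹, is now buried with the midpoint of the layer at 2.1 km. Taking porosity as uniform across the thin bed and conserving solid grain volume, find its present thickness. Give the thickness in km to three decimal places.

Porosity at 2.1 km: φ = 0.63·exp(−0.448×2.1) = 0.2459
Solid-volume conservation: h(1−φ) = h₀(1−φ₀) ⇒ h = h₀·(1−φ₀)/(1−φ)
h = 0.118 × (1 − 0.63)/(1 − 0.2459) = 0.118 × 0.4907 = 0.0579 km

0.058 km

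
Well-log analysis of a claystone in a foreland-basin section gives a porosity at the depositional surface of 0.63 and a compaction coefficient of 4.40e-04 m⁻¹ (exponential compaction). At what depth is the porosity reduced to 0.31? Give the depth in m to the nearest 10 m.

Working in km (1 km = 1000 m; β in km⁻¹ = β in m⁻¹ × 1000):
Invert Athy's law: Z = ln(n₀/n) / β
Z = ln(0.63/0.31) / 0.44 = ln(2.032) / 0.44 = 0.7091 / 0.44 = 1.612 km

1610 m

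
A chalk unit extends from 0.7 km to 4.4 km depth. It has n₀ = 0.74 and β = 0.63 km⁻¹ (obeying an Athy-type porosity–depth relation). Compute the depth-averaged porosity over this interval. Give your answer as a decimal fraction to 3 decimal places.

⟨n⟩ = (1/(z₂−z₁)) ∫ n₀ e^(−βz) dz = n₀·(e^(−β·z₁) − e^(−β·z₂)) / (β·(z₂−z₁))
e^(−0.63×0.7) = 0.6434; e^(−0.63×4.4) = 0.0625
⟨n⟩ = 0.74 × (0.6434 − 0.0625) / (0.63 × 3.7) = 0.74 × 0.2492 = 0.1844

0.184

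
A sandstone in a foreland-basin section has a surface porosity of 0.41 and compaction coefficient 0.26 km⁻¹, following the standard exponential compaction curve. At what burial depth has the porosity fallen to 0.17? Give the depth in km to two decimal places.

Invert Athy's law: Z = ln(phi₀/phi) / β
Z = ln(0.41/0.17) / 0.26 = ln(2.412) / 0.26 = 0.8804 / 0.26 = 3.386 km

3.39 km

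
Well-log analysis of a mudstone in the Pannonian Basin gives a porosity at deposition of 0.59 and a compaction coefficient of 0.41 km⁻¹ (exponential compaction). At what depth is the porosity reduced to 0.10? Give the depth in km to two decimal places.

Invert Athy's law: Z = ln(n₀/n) / c
Z = ln(0.59/0.1) / 0.41 = ln(5.9) / 0.41 = 1.7750 / 0.41 = 4.329 km

4.33 km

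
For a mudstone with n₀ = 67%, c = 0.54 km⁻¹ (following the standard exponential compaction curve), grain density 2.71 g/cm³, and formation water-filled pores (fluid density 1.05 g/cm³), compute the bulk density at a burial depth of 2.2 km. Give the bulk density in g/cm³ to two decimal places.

Porosity at depth: n = 0.67·exp(−0.54×2.2) = 0.67×0.3048 = 0.2042
Bulk density: ρ_b = (1−n)ρ_g + n·ρ_f = 0.7958×2.71 + 0.2042×1.05
       = 2.157 + 0.214 = 2.371 g/cm³

2.37 g/cm³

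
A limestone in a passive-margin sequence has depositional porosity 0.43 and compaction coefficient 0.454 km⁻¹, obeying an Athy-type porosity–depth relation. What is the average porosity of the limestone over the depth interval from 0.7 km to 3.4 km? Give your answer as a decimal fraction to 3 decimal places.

0.180

⟨phi⟩ = (1/(Z₂−Z₁)) ∫ phi₀ e^(−βZ) dZ = phi₀·(e^(−β·Z₁) − e^(−β·Z₂)) / (β·(Z₂−Z₁))
e^(−0.454×0.7) = 0.7277; e^(−0.454×3.4) = 0.2136
⟨phi⟩ = 0.43 × (0.7277 − 0.2136) / (0.454 × 2.7) = 0.43 × 0.4194 = 0.1804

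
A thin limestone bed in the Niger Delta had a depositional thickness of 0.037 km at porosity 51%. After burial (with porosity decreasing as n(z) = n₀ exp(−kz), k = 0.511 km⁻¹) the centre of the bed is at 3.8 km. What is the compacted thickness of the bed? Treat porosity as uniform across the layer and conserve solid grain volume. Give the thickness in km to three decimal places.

Porosity at 3.8 km: n = 0.51·exp(−0.511×3.8) = 0.0732
Solid-volume conservation: h(1−n) = h₀(1−n₀) ⇒ h = h₀·(1−n₀)/(1−n)
h = 0.037 × (1 − 0.51)/(1 − 0.0732) = 0.037 × 0.5287 = 0.0196 km

0.020 km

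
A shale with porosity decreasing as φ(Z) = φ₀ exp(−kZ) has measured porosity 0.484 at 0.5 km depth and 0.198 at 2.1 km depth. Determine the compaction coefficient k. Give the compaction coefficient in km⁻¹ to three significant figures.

Athy: φ(Z) = φ₀ e^(−kZ) ⇒ φ₁/φ₂ = e^{k(Z₂−Z₁)} ⇒ k = ln(φ₁/φ₂)/(Z₂−Z₁)
k = ln(0.484/0.198) / (2.1 − 0.5) = ln(2.444) / 1.6 = 0.8938 / 1.6 = 0.5586 km⁻¹

0.559 km⁻¹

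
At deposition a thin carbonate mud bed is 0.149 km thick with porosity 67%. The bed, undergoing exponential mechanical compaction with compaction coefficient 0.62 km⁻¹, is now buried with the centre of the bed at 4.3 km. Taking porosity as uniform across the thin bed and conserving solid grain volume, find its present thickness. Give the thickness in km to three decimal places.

Porosity at 4.3 km: n = 0.67·exp(−0.62×4.3) = 0.0466
Solid-volume conservation: h(1−n) = h₀(1−n₀) ⇒ h = h₀·(1−n₀)/(1−n)
h = 0.149 × (1 − 0.67)/(1 − 0.0466) = 0.149 × 0.3461 = 0.0516 km

0.052 km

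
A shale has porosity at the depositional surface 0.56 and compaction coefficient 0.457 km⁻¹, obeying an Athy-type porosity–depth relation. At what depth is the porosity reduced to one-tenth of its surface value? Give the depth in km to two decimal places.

5.04 km

φ/φ₀ = 1/10 ⇒ exp(−c·d) = 1/10 ⇒ d = ln(10) / c
d = 2.3026 / 0.457 = 5.038 km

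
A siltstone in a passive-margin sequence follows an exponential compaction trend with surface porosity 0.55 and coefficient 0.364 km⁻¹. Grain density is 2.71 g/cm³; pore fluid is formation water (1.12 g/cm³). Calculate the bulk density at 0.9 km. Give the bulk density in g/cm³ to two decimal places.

2.08 g/cm³

Porosity at depth: phi = 0.55·exp(−0.364×0.9) = 0.55×0.7207 = 0.3964
Bulk density: ρ_b = (1−phi)ρ_g + phi·ρ_f = 0.6036×2.71 + 0.3964×1.12
       = 1.636 + 0.444 = 2.080 g/cm³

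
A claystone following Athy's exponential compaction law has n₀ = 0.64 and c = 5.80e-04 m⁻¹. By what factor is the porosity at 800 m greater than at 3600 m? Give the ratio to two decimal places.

Working in km (1 km = 1000 m; c in km⁻¹ = c in m⁻¹ × 1000):
n(z₁)/n(z₂) = e^(−c·z₁)/e^(−c·z₂) = e^{c(z₂−z₁)}
= exp(0.58 × 2.8) = exp(1.624) = 5.0733

5.07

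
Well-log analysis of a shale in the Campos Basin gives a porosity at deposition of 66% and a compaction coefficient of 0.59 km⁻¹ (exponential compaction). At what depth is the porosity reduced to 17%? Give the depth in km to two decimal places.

Invert Athy's law: z = ln(phi₀/phi) / k
z = ln(0.66/0.17) / 0.59 = ln(3.882) / 0.59 = 1.3564 / 0.59 = 2.299 km

2.30 km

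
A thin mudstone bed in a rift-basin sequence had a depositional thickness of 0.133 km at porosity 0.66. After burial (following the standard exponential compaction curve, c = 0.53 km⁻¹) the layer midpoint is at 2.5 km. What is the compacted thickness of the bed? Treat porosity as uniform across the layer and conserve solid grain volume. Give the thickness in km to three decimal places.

0.055 km

Porosity at 2.5 km: φ = 0.66·exp(−0.53×2.5) = 0.1754
Solid-volume conservation: h(1−φ) = h₀(1−φ₀) ⇒ h = h₀·(1−φ₀)/(1−φ)
h = 0.133 × (1 − 0.66)/(1 − 0.1754) = 0.133 × 0.4123 = 0.0548 km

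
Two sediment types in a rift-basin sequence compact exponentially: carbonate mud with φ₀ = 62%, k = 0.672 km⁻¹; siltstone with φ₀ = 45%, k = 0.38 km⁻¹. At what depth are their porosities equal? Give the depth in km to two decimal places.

1.10 km

Set φ₀ₐ e^(−kₐd) = φ₀ᵦ e^(−kᵦd) ⇒ ln(φ₀ₐ/φ₀ᵦ) = (kₐ − kᵦ)·d
d = ln(0.62/0.45) / (0.672 − 0.38) = 0.3205 / 0.292 = 1.098 km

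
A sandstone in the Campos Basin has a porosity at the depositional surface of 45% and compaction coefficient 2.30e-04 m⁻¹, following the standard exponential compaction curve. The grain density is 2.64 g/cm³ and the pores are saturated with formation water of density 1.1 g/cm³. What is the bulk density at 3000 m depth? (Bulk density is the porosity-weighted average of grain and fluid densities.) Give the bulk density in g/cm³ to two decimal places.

Working in km (1 km = 1000 m; c in km⁻¹ = c in m⁻¹ × 1000):
Porosity at depth: φ = 0.45·exp(−0.23×3) = 0.45×0.5016 = 0.2257
Bulk density: ρ_b = (1−φ)ρ_g + φ·ρ_f = 0.7743×2.64 + 0.2257×1.1
       = 2.044 + 0.248 = 2.292 g/cm³

2.29 g/cm³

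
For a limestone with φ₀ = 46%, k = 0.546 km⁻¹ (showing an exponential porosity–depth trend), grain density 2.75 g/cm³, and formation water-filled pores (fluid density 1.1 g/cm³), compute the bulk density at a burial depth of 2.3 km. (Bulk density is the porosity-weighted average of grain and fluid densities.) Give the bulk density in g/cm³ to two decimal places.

2.53 g/cm³

Porosity at depth: φ = 0.46·exp(−0.546×2.3) = 0.46×0.2848 = 0.1310
Bulk density: ρ_b = (1−φ)ρ_g + φ·ρ_f = 0.8690×2.75 + 0.1310×1.1
       = 2.390 + 0.144 = 2.534 g/cm³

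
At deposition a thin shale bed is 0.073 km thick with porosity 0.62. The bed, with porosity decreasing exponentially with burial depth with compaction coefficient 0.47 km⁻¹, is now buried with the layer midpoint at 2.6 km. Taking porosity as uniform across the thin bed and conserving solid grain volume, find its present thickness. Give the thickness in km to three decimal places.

Porosity at 2.6 km: φ = 0.62·exp(−0.47×2.6) = 0.1827
Solid-volume conservation: h(1−φ) = h₀(1−φ₀) ⇒ h = h₀·(1−φ₀)/(1−φ)
h = 0.073 × (1 − 0.62)/(1 − 0.1827) = 0.073 × 0.4649 = 0.0339 km

0.034 km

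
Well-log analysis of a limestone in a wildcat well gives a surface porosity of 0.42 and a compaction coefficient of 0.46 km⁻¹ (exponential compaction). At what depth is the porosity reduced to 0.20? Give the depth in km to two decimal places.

Invert Athy's law: d = ln(φ₀/φ) / β
d = ln(0.42/0.2) / 0.46 = ln(2.1) / 0.46 = 0.7419 / 0.46 = 1.613 km

1.61 km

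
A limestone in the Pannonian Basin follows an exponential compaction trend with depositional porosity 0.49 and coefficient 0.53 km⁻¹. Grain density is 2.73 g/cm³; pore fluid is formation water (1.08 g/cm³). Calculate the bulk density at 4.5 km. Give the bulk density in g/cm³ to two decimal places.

2.66 g/cm³

Porosity at depth: φ = 0.49·exp(−0.53×4.5) = 0.49×0.0921 = 0.0451
Bulk density: ρ_b = (1−φ)ρ_g + φ·ρ_f = 0.9549×2.73 + 0.0451×1.08
       = 2.607 + 0.049 = 2.656 g/cm³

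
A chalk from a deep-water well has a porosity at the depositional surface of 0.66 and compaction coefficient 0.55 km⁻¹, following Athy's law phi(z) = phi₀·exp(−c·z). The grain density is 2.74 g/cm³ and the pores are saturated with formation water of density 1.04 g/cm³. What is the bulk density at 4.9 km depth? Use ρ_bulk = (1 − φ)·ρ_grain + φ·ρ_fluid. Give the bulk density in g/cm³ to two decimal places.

2.66 g/cm³

Porosity at depth: phi = 0.66·exp(−0.55×4.9) = 0.66×0.0675 = 0.0446
Bulk density: ρ_b = (1−phi)ρ_g + phi·ρ_f = 0.9554×2.74 + 0.0446×1.04
       = 2.618 + 0.046 = 2.664 g/cm³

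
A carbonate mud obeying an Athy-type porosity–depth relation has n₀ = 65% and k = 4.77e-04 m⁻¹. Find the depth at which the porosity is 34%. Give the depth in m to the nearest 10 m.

1360 m

Working in km (1 km = 1000 m; k in km⁻¹ = k in m⁻¹ × 1000):
Invert Athy's law: z = ln(n₀/n) / k
z = ln(0.65/0.34) / 0.477 = ln(1.912) / 0.477 = 0.6480 / 0.477 = 1.359 km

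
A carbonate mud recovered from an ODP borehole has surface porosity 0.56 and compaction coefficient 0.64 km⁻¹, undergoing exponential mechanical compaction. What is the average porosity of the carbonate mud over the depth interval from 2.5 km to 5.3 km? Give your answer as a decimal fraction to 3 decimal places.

⟨φ⟩ = (1/(d₂−d₁)) ∫ φ₀ e^(−cd) dd = φ₀·(e^(−c·d₁) − e^(−c·d₂)) / (c·(d₂−d₁))
e^(−0.64×2.5) = 0.2019; e^(−0.64×5.3) = 0.0336
⟨φ⟩ = 0.56 × (0.2019 − 0.0336) / (0.64 × 2.8) = 0.56 × 0.0939 = 0.0526

0.053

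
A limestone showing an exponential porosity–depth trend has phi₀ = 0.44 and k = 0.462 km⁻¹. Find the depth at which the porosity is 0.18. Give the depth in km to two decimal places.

1.93 km

Invert Athy's law: z = ln(phi₀/phi) / k
z = ln(0.44/0.18) / 0.462 = ln(2.444) / 0.462 = 0.8938 / 0.462 = 1.935 km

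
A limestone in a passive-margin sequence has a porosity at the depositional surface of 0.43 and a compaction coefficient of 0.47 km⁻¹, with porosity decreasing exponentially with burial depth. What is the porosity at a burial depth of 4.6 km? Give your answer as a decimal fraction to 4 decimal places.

0.0495

phi = phi₀·exp(−k·z) = 0.43 × exp(−0.47 × 4.6) = 0.43 × exp(−2.162)
  = 0.43 × 0.1151 = 0.0495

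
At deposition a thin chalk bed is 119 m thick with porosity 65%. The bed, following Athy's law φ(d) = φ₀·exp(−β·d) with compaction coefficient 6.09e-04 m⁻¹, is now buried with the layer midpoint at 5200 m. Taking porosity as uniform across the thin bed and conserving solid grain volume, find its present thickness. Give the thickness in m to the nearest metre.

Working in km (1 km = 1000 m; β in km⁻¹ = β in m⁻¹ × 1000):
Porosity at 5.2 km: φ = 0.65·exp(−0.609×5.2) = 0.0274
Solid-volume conservation: h(1−φ) = h₀(1−φ₀) ⇒ h = h₀·(1−φ₀)/(1−φ)
h = 0.119 × (1 − 0.65)/(1 − 0.0274) = 0.119 × 0.3599 = 0.0428 km

43 m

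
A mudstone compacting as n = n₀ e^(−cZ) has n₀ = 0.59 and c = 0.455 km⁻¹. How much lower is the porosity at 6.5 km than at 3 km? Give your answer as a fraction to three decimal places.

n(3) = 0.59·e^(−0.455×3) = 0.1507
n(6.5) = 0.59·e^(−0.455×6.5) = 0.0306
Δn = 0.1507 − 0.0306 = 0.1200

0.120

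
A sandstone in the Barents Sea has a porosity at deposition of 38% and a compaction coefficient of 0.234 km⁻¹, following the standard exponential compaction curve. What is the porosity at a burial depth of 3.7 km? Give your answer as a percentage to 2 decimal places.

φ = φ₀·exp(−k·d) = 0.38 × exp(−0.234 × 3.7) = 0.38 × exp(−0.8658)
  = 0.38 × 0.4207 = 0.1599

15.99%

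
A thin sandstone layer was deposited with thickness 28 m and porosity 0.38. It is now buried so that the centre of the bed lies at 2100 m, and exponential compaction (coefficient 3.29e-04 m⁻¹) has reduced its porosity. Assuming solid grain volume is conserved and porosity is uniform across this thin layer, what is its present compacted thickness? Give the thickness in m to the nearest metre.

21 m

Working in km (1 km = 1000 m; β in km⁻¹ = β in m⁻¹ × 1000):
Porosity at 2.1 km: phi = 0.38·exp(−0.329×2.1) = 0.1904
Solid-volume conservation: h(1−phi) = h₀(1−phi₀) ⇒ h = h₀·(1−phi₀)/(1−phi)
h = 0.028 × (1 − 0.38)/(1 − 0.1904) = 0.028 × 0.7658 = 0.0214 km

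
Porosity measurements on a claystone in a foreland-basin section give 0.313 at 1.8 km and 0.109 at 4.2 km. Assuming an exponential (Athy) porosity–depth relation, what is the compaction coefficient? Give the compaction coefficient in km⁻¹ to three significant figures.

0.440 km⁻¹

Athy: φ(d) = φ₀ e^(−βd) ⇒ φ₁/φ₂ = e^{β(d₂−d₁)} ⇒ β = ln(φ₁/φ₂)/(d₂−d₁)
β = ln(0.313/0.109) / (4.2 − 1.8) = ln(2.872) / 2.4 = 1.0549 / 2.4 = 0.4395 km⁻¹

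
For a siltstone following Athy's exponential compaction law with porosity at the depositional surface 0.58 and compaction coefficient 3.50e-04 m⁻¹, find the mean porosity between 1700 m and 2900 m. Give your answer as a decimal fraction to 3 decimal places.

0.261

Working in km (1 km = 1000 m; β in km⁻¹ = β in m⁻¹ × 1000):
⟨n⟩ = (1/(z₂−z₁)) ∫ n₀ e^(−βz) dz = n₀·(e^(−β·z₁) − e^(−β·z₂)) / (β·(z₂−z₁))
e^(−0.35×1.7) = 0.5516; e^(−0.35×2.9) = 0.3624
⟨n⟩ = 0.58 × (0.5516 − 0.3624) / (0.35 × 1.2) = 0.58 × 0.4504 = 0.2612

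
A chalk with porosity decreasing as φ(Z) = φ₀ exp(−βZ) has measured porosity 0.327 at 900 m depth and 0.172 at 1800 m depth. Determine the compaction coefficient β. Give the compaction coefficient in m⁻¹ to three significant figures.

0.000714 m⁻¹

Working in km (1 km = 1000 m; β in km⁻¹ = β in m⁻¹ × 1000):
Athy: φ(Z) = φ₀ e^(−βZ) ⇒ φ₁/φ₂ = e^{β(Z₂−Z₁)} ⇒ β = ln(φ₁/φ₂)/(Z₂−Z₁)
β = ln(0.327/0.172) / (1.8 − 0.9) = ln(1.901) / 0.9 = 0.6425 / 0.9 = 0.7139 km⁻¹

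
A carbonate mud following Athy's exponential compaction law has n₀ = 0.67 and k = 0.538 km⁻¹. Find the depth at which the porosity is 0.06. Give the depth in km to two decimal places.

4.49 km

Invert Athy's law: z = ln(n₀/n) / k
z = ln(0.67/0.06) / 0.538 = ln(11.17) / 0.538 = 2.4129 / 0.538 = 4.485 km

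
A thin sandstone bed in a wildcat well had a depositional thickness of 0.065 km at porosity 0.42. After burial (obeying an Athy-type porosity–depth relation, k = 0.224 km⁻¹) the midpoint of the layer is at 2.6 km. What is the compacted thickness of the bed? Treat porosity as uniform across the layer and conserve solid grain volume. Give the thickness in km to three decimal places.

0.049 km

Porosity at 2.6 km: n = 0.42·exp(−0.224×2.6) = 0.2346
Solid-volume conservation: h(1−n) = h₀(1−n₀) ⇒ h = h₀·(1−n₀)/(1−n)
h = 0.065 × (1 − 0.42)/(1 − 0.2346) = 0.065 × 0.7578 = 0.0493 km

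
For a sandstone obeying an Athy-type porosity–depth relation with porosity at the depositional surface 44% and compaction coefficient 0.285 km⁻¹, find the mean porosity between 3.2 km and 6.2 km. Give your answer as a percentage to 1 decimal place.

⟨phi⟩ = (1/(z₂−z₁)) ∫ phi₀ e^(−kz) dz = phi₀·(e^(−k·z₁) − e^(−k·z₂)) / (k·(z₂−z₁))
e^(−0.285×3.2) = 0.4017; e^(−0.285×6.2) = 0.1708
⟨phi⟩ = 0.44 × (0.4017 − 0.1708) / (0.285 × 3) = 0.44 × 0.2700 = 0.1188

11.9%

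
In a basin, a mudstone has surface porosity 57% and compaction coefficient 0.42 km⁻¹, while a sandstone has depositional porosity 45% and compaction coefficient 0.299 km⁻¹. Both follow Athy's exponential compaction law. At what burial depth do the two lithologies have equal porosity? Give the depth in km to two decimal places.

1.95 km

Set n₀ₐ e^(−cₐZ) = n₀ᵦ e^(−cᵦZ) ⇒ ln(n₀ₐ/n₀ᵦ) = (cₐ − cᵦ)·Z
Z = ln(0.57/0.45) / (0.42 − 0.299) = 0.2364 / 0.121 = 1.954 km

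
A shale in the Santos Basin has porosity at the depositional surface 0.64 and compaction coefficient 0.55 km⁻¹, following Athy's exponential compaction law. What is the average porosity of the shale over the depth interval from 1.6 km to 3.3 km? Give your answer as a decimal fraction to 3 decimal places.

⟨phi⟩ = (1/(Z₂−Z₁)) ∫ phi₀ e^(−βZ) dZ = phi₀·(e^(−β·Z₁) − e^(−β·Z₂)) / (β·(Z₂−Z₁))
e^(−0.55×1.6) = 0.4148; e^(−0.55×3.3) = 0.1628
⟨phi⟩ = 0.64 × (0.4148 − 0.1628) / (0.55 × 1.7) = 0.64 × 0.2695 = 0.1725

0.172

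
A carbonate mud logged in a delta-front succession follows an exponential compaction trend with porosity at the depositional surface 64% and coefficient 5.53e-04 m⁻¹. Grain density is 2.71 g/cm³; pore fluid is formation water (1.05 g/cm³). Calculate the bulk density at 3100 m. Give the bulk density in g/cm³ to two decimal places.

2.52 g/cm³

Working in km (1 km = 1000 m; c in km⁻¹ = c in m⁻¹ × 1000):
Porosity at depth: n = 0.64·exp(−0.553×3.1) = 0.64×0.1801 = 0.1153
Bulk density: ρ_b = (1−n)ρ_g + n·ρ_f = 0.8847×2.71 + 0.1153×1.05
       = 2.398 + 0.121 = 2.519 g/cm³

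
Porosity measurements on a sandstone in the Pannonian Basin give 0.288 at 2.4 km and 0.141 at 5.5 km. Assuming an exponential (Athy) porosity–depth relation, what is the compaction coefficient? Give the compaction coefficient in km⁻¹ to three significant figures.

0.230 km⁻¹

Athy: n(z) = n₀ e^(−cz) ⇒ n₁/n₂ = e^{c(z₂−z₁)} ⇒ c = ln(n₁/n₂)/(z₂−z₁)
c = ln(0.288/0.141) / (5.5 − 2.4) = ln(2.043) / 3.1 = 0.7142 / 3.1 = 0.2304 km⁻¹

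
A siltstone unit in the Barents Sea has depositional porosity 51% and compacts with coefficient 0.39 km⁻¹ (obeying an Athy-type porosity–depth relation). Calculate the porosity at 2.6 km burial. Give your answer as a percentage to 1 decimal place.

phi = phi₀·exp(−k·Z) = 0.51 × exp(−0.39 × 2.6) = 0.51 × exp(−1.014)
  = 0.51 × 0.3628 = 0.1850

18.5%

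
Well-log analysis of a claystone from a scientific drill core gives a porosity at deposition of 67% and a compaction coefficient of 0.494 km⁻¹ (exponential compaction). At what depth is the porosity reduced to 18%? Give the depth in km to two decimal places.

Invert Athy's law: z = ln(n₀/n) / β
z = ln(0.67/0.18) / 0.494 = ln(3.722) / 0.494 = 1.3143 / 0.494 = 2.661 km

2.66 km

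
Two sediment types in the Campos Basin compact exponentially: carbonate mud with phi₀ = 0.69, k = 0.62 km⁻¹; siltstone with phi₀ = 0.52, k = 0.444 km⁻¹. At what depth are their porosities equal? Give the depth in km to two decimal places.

1.61 km

Set phi₀ₐ e^(−kₐz) = phi₀ᵦ e^(−kᵦz) ⇒ ln(phi₀ₐ/phi₀ᵦ) = (kₐ − kᵦ)·z
z = ln(0.69/0.52) / (0.62 − 0.444) = 0.2829 / 0.176 = 1.607 km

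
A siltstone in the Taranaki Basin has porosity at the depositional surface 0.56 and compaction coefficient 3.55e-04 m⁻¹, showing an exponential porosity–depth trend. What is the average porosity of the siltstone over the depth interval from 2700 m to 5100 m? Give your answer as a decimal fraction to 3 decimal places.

Working in km (1 km = 1000 m; k in km⁻¹ = k in m⁻¹ × 1000):
⟨phi⟩ = (1/(Z₂−Z₁)) ∫ phi₀ e^(−kZ) dZ = phi₀·(e^(−k·Z₁) − e^(−k·Z₂)) / (k·(Z₂−Z₁))
e^(−0.355×2.7) = 0.3835; e^(−0.355×5.1) = 0.1636
⟨phi⟩ = 0.56 × (0.3835 − 0.1636) / (0.355 × 2.4) = 0.56 × 0.2581 = 0.1445

0.145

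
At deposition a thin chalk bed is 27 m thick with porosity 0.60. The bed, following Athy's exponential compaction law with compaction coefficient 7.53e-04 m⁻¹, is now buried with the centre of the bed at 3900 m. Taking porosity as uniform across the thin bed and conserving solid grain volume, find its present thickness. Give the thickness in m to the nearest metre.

Working in km (1 km = 1000 m; β in km⁻¹ = β in m⁻¹ × 1000):
Porosity at 3.9 km: φ = 0.6·exp(−0.753×3.9) = 0.0318
Solid-volume conservation: h(1−φ) = h₀(1−φ₀) ⇒ h = h₀·(1−φ₀)/(1−φ)
h = 0.027 × (1 − 0.6)/(1 − 0.0318) = 0.027 × 0.4131 = 0.0112 km

11 m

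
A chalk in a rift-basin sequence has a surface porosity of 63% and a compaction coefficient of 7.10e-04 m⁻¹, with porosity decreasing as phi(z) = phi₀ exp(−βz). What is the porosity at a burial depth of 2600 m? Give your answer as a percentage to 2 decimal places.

9.95%

Working in km (1 km = 1000 m; β in km⁻¹ = β in m⁻¹ × 1000):
phi = phi₀·exp(−β·z) = 0.63 × exp(−0.71 × 2.6) = 0.63 × exp(−1.846)
  = 0.63 × 0.1579 = 0.0995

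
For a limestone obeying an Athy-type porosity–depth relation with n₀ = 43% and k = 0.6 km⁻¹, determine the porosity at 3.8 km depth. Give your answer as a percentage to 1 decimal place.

n = n₀·exp(−k·Z) = 0.43 × exp(−0.6 × 3.8) = 0.43 × exp(−2.28)
  = 0.43 × 0.1023 = 0.0440

4.4%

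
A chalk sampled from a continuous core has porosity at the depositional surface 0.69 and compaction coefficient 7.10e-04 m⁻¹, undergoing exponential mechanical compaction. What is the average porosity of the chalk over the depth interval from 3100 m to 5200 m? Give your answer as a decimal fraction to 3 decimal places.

Working in km (1 km = 1000 m; c in km⁻¹ = c in m⁻¹ × 1000):
⟨φ⟩ = (1/(Z₂−Z₁)) ∫ φ₀ e^(−cZ) dZ = φ₀·(e^(−c·Z₁) − e^(−c·Z₂)) / (c·(Z₂−Z₁))
e^(−0.71×3.1) = 0.1107; e^(−0.71×5.2) = 0.0249
⟨φ⟩ = 0.69 × (0.1107 − 0.0249) / (0.71 × 2.1) = 0.69 × 0.0575 = 0.0397

0.040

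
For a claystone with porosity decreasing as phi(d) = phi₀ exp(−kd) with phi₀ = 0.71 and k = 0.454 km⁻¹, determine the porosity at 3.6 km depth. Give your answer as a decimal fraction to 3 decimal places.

phi = phi₀·exp(−k·d) = 0.71 × exp(−0.454 × 3.6) = 0.71 × exp(−1.634)
  = 0.71 × 0.1951 = 0.1385

0.138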